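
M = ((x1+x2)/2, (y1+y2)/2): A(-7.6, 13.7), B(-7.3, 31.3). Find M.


Mx = (-7.6 - 7.3)/2 = -14.9/2 = -7.4500
My = (13.7 + 31.3)/2 = 45.0/2 = 22.5000

(-7.4500, 22.5000)


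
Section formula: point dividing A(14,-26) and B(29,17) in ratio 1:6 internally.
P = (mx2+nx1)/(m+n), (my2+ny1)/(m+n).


Px = (1*29 + 6*14)/7 = 113/7 = 16.1429
Py = (1*17 + 6*(-26))/7 = -139/7 = -19.8571

P = (16.1429, -19.8571)


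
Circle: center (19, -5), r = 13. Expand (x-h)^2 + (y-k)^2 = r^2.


(x-19)^2 + (y+ 5)^2 = 13^2
D = -2h = -38, E = -2k = 10
F = h^2+k^2-r^2 = 361+25-169 = 217

x^2 + y^2 - 38x + 10y + 217 = 0


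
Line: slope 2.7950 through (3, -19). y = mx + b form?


y + 19 = 2.7950(x - 3)
y = 2.7950x - 19 - 2.7950*3
y = 2.7950x - 27.3850

y = 2.7950x - 27.3850


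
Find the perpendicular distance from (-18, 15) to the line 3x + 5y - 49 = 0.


|3*(-18) + 5*15 - 49| = |-28| = 28
sqrt(9 + 25) = sqrt(34) = 5.8310
d = 28/sqrt(34) = 4.8020

4.8020


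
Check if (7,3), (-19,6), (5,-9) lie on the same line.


7*(6+ 9) - 19*(-9-3) + 5*(3-6)
= 105 + 228 - 15 = 318

No, not collinear (determinant = 318)


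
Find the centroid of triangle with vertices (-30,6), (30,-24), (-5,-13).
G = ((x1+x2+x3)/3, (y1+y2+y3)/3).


Gx = (-30+30- 5)/3 = -5/3 = -1.6667
Gy = (6- 24- 13)/3 = -31/3 = -10.3333

G = (-1.6667, -10.3333)


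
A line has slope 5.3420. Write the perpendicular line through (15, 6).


Perpendicular slope = -1/m1 = -1/5.3420 = -0.1872
b2 = y0 - m2*x0 = 6 + 15/5.3420 = 6 + 2.8079 = 8.8079

y = -0.1872x + 8.8079


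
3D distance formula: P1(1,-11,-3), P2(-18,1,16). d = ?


dx=-19, dy=12, dz=19
d = sqrt(361+144+361) = sqrt(866) = 29.4279

29.4279


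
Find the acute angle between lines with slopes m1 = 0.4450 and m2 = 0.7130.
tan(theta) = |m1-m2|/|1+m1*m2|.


m1-m2 = -0.268
1+m1*m2 = 1.317285
tan(theta) = |-0.268/1.317285| = 0.203449
theta = arctan(|-0.268/1.317285|) = 11.4998 degrees (acute angle)

11.4998 degrees


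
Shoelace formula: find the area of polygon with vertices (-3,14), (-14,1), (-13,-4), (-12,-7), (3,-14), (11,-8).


sum(xi*y_{i+1}) = -3*1 - 14*(-4) - 13*(-7) - 12*(-14) + 3*(-8) + 11*14 = 442
sum(yi*x_{i+1}) = 14*(-14) + 1*(-13) - 4*(-12) - 7*3 - 14*11 - 8*(-3) = -312
Area = |442 + 312|/2 = 754/2 = 377.0000

377.0000 sq units


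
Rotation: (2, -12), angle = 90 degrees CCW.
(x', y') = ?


cos(90) = 0, sin(90) = 1
x' = 2*0 + 12*1 = 12
y' = 2*1 - 12*0 = 2

(12, 2)


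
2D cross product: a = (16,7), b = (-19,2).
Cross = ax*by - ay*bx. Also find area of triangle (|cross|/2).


cross = 16*2 - 7*(-19) = 32 + 133 = 165
Triangle area = |165|/2 = 165/2 = 82.5000

cross = 165, triangle area = 82.5000


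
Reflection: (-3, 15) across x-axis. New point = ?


Reflection rule for x-axis: (x, -y)
(-3, 15) -> (-3, -15)

(-3, -15)


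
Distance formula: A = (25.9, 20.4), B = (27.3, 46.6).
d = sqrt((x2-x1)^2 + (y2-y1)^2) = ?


dx = 27.3 - 25.9 = 1.4
dy = 46.6 - 20.4 = 26.2
d = sqrt(1.96 + 686.44) = sqrt(688.4) = 26.2374

26.2374


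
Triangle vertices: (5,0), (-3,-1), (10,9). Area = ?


5*(-1-9) = -50
-3*(9-0) = -27
10*(0+ 1) = 10
sum = -67
Area = |-67|/2 = 33.5000

33.5000 sq units


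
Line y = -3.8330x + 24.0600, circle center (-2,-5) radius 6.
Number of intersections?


Substitute y = -3.8330x + 24.0600: (x+ 2)^2 + (-3.8330x+24.0600+ 5)^2 = 36
Expand to Ax^2 + Bx + C = 0, where b-k = 29.06
A = 1+m^2 = 15.691889
B = 2(m(b-k) - h) = 2(-3.8330*29.06 + 2) = -218.77396
C = h^2 + (b-k)^2 - r^2 = 4 + 844.4836 - 36 = 812.4836
disc = B^2-4AC = 47862.0456 - 50997.6099 = -3135.5643
disc < 0

0 intersection points


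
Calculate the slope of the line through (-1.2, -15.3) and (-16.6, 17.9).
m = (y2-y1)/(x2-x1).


dy = 17.9 + 15.3 = 33.2
dx = -16.6 + 1.2 = -15.4
m = 33.2/(-15.4) = -2.1558

m = -2.1558


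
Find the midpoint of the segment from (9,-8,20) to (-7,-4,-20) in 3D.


Mx = (9- 7)/2 = 1.0000
My = (-8- 4)/2 = -6.0000
Mz = (20- 20)/2 = 0

M = (1.0000, -6.0000, 0)


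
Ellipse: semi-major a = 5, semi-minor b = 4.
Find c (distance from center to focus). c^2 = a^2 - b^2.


c^2 = 5^2 - 4^2 = 25 - 16 = 9
c = sqrt(9) = 3.0000

c = 3.0000


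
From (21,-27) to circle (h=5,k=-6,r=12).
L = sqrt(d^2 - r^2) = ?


d = sqrt((21-5)^2 + (-27+ 6)^2) = sqrt(256+441) = 26.4008
L = sqrt(697.0000 - 144) = sqrt(553.0000) = 23.5160

23.5160


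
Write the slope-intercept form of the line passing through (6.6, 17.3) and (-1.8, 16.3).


m = (-1.0)/(-8.4) = 0.1190
b = y1 - m*x1 = 17.3 - (-1.0*6.6)/(-8.4) = 17.3 - 0.7857 = 16.5143

y = 0.1190x + 16.5143


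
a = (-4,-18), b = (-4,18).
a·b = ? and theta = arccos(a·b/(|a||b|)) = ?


a·b = -4*(-4) - 18*18 = 16 - 324 = -308
|a| = sqrt(16+324) = 18.4391
|b| = sqrt(16+324) = 18.4391
cos(theta) = -308/(sqrt(340)*sqrt(340)) = -308/sqrt(115600) = -0.905882
theta = arccos(-308/sqrt(115600)) = 154.9424 degrees

a·b = -308, theta = 154.9424 deg


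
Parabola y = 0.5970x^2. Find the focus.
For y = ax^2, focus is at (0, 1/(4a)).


a = 0.5970
4a = 2.3880
focus = (0, 1/2.3880) = (0, 0.4188)

Focus = (0, 0.4188)


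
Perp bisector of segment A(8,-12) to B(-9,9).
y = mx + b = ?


Midpoint = (-0.5, -1.5)
Slope of AB = dy/dx = 21/(-17) = -1.2353
Perp slope = -dx/dy = 17/21 = 0.8095
b = My - (perp slope)*Mx = -1.5 + (-17*(-0.5))/21 = -1.5 + 0.4048 = -1.0952

y = 0.8095x - 1.0952


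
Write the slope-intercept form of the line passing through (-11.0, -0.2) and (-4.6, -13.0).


m = (-12.8)/(6.4) = -2.0000
b = y1 - m*x1 = -0.2 - (-12.8*(-11.0))/(6.4) = -0.2 - 22.0000 = -22.2000

y = -2.0000x - 22.2000


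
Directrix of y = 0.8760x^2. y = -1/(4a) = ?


a = 0.8760
1/(4a) = 0.2854
directrix: y = -0.2854 = -0.2854

y = -0.2854


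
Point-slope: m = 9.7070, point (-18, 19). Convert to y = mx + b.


y - 19 = 9.7070(x + 18)
y = 9.7070x + 19 - 9.7070*(-18)
y = 9.7070x + 193.7260

y = 9.7070x + 193.7260


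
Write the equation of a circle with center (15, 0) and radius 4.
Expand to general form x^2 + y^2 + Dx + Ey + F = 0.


(x-15)^2 + (y-0)^2 = 4^2
D = -2h = -30, E = -2k = 0
F = h^2+k^2-r^2 = 225+0-16 = 209

x^2 + y^2 - 30x + 209 = 0


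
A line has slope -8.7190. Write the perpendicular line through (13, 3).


Perpendicular slope = -1/m1 = -1/(-8.7190) = 0.1147
b2 = y0 - m2*x0 = 3 + 13/(-8.7190) = 3 - 1.4910 = 1.5090

y = 0.1147x + 1.5090


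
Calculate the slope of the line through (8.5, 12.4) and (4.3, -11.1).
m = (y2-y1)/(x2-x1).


dy = -11.1 - 12.4 = -23.5
dx = 4.3 - 8.5 = -4.2
m = -23.5/(-4.2) = 5.5952

m = 5.5952


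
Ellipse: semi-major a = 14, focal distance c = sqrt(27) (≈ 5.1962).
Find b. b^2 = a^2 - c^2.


b^2 = 14^2 - (sqrt(27))^2 = 196 - 27 = 169
b = sqrt(169) = 13

b = 13


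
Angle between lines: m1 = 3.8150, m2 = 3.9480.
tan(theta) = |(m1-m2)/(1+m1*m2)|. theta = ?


m1-m2 = -0.133
1+m1*m2 = 16.06162
tan(theta) = |-0.133/16.06162| = 0.008281
theta = arctan(|-0.133/16.06162|) = 0.4744 degrees (acute angle)

0.4744 degrees


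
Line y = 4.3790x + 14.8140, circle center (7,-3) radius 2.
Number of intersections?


Substitute y = 4.3790x + 14.8140: (x-7)^2 + (4.3790x+14.8140+ 3)^2 = 4
Expand to Ax^2 + Bx + C = 0, where b-k = 17.814
A = 1+m^2 = 20.175641
B = 2(m(b-k) - h) = 2(4.3790*17.814 - 7) = 142.015012
C = h^2 + (b-k)^2 - r^2 = 49 + 317.338596 - 4 = 362.338596
disc = B^2-4AC = 20168.2636 - 29241.6537 = -9073.3901
disc < 0

0 intersection points


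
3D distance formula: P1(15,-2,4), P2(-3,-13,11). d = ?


dx=-18, dy=-11, dz=7
d = sqrt(324+121+49) = sqrt(494) = 22.2261

22.2261


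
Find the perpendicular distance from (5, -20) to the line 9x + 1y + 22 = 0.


|9*5 + 1*(-20) + 22| = |47| = 47
sqrt(81 + 1) = sqrt(82) = 9.0554
d = 47/sqrt(82) = 5.1903

5.1903


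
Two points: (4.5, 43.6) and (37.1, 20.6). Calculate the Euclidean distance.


dx = 37.1 - 4.5 = 32.6
dy = 20.6 - 43.6 = -23.0
d = sqrt(1062.76 + 529.0) = sqrt(1591.76) = 39.8969

39.8969


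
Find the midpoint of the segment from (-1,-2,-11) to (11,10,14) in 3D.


Mx = (-1+11)/2 = 5.0000
My = (-2+10)/2 = 4.0000
Mz = (-11+14)/2 = 1.5000

M = (5.0000, 4.0000, 1.5000)


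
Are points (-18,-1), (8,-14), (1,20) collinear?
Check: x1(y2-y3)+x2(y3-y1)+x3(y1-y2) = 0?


-18*(-14-20) + 8*(20+ 1) + 1*(-1+ 14)
= 612 + 168 + 13 = 793

No, not collinear (determinant = 793)


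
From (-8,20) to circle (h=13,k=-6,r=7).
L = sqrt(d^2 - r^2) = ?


d = sqrt((-8-13)^2 + (20+ 6)^2) = sqrt(441+676) = 33.4215
L = sqrt(1117.0000 - 49) = sqrt(1068.0000) = 32.6803

32.6803


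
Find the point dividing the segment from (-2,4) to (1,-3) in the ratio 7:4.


Px = (7*1 + 4*(-2))/11 = -1/11 = -0.0909
Py = (7*(-3) + 4*4)/11 = -5/11 = -0.4545

P = (-0.0909, -0.4545)


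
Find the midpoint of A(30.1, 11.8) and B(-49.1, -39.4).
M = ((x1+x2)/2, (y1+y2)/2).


Mx = (30.1 - 49.1)/2 = -19.0/2 = -9.5000
My = (11.8 - 39.4)/2 = -27.6/2 = -13.8000

(-9.5000, -13.8000)


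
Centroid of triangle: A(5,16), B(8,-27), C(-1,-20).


Gx = (5+8- 1)/3 = 12/3 = 4.0000
Gy = (16- 27- 20)/3 = -31/3 = -10.3333

G = (4.0000, -10.3333)


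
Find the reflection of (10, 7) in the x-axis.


Reflection rule for x-axis: (x, -y)
(10, 7) -> (10, -7)

(10, -7)


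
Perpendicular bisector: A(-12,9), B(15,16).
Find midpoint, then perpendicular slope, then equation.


Midpoint = (1.5, 12.5)
Slope of AB = dy/dx = 7/27 = 0.2593
Perp slope = -dx/dy = -27/7 = -3.8571
b = My - (perp slope)*Mx = 12.5 + (27*1.5)/7 = 12.5 + 5.7857 = 18.2857

y = -3.8571x + 18.2857


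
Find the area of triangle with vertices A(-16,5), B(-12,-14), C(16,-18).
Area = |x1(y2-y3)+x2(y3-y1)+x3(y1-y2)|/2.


-16*(-14+ 18) = -64
-12*(-18-5) = 276
16*(5+ 14) = 304
sum = 516
Area = |516|/2 = 258.0000

258.0000 sq units


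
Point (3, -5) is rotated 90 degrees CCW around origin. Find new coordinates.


cos(90) = 0, sin(90) = 1
x' = 3*0 + 5*1 = 5
y' = 3*1 - 5*0 = 3

(5, 3)


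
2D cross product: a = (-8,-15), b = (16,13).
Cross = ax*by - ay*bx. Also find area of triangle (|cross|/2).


cross = -8*13 + 15*16 = -104 + 240 = 136
Triangle area = |136|/2 = 136/2 = 68.0000

cross = 136, triangle area = 68.0000


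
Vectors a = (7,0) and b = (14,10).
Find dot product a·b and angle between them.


a·b = 7*14 + 0*10 = 98 + 0 = 98
|a| = sqrt(49+0) = 7.0000
|b| = sqrt(196+100) = 17.2047
cos(theta) = 98/(sqrt(49)*sqrt(296)) = 98/sqrt(14504) = 0.813733
theta = arccos(98/sqrt(14504)) = 35.5377 degrees

a·b = 98, theta = 35.5377 deg


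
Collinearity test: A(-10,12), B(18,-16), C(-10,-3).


-10*(-16+ 3) + 18*(-3-12) - 10*(12+ 16)
= 130 - 270 - 280 = -420

No, not collinear (determinant = -420)


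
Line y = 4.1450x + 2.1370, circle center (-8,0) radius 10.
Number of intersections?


Substitute y = 4.1450x + 2.1370: (x+ 8)^2 + (4.1450x+2.1370-0)^2 = 100
Expand to Ax^2 + Bx + C = 0, where b-k = 2.137
A = 1+m^2 = 18.181025
B = 2(m(b-k) - h) = 2(4.1450*2.137 + 8) = 33.71573
C = h^2 + (b-k)^2 - r^2 = 64 + 4.566769 - 100 = -31.433231
disc = B^2-4AC = 1136.7504 + 2285.9534 = 3422.7038
disc > 0

2 intersection points


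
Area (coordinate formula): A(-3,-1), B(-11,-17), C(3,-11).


-3*(-17+ 11) = 18
-11*(-11+ 1) = 110
3*(-1+ 17) = 48
sum = 176
Area = |176|/2 = 88.0000

88.0000 sq units


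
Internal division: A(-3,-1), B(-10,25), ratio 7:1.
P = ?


Px = (7*(-10) + 1*(-3))/8 = -73/8 = -9.1250
Py = (7*25 + 1*(-1))/8 = 174/8 = 21.7500

P = (-9.1250, 21.7500)


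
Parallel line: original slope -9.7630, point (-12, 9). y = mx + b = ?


Parallel lines have equal slopes.
m2 = -9.7630
b2 = 9 + 9.7630*(-12) = -108.1560

y = -9.7630x - 108.1560


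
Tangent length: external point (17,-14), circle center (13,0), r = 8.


d = sqrt((17-13)^2 + (-14-0)^2) = sqrt(16+196) = 14.5602
L = sqrt(212.0000 - 64) = sqrt(148.0000) = 12.1655

12.1655


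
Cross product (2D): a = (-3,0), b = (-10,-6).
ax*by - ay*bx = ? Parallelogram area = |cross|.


cross = -3*(-6) - 0*(-10) = 18 - 0 = 18
Parallelogram area = |18| = 18

cross = 18, parallelogram area = 18


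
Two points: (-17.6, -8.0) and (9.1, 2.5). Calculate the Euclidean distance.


dx = 9.1 + 17.6 = 26.7
dy = 2.5 + 8.0 = 10.5
d = sqrt(712.89 + 110.25) = sqrt(823.14) = 28.6904

28.6904


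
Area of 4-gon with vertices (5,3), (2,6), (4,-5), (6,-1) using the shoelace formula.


sum(xi*y_{i+1}) = 5*6 + 2*(-5) + 4*(-1) + 6*3 = 34
sum(yi*x_{i+1}) = 3*2 + 6*4 - 5*6 - 1*5 = -5
Area = |34 + 5|/2 = 39/2 = 19.5000

19.5000 sq units


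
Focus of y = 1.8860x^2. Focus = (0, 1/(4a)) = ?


a = 1.8860
4a = 7.5440
focus = (0, 1/7.5440) = (0, 0.1326)

Focus = (0, 0.1326)


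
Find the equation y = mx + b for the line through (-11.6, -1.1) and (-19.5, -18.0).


m = (-16.9)/(-7.9) = 2.1392
b = y1 - m*x1 = -1.1 - (-16.9*(-11.6))/(-7.9) = -1.1 + 24.8152 = 23.7152

y = 2.1392x + 23.7152


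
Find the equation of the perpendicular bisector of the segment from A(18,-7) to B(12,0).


Midpoint = (15, -3.5)
Slope of AB = dy/dx = 7/(-6) = -1.1667
Perp slope = -dx/dy = 6/7 = 0.8571
b = My - (perp slope)*Mx = -3.5 + (-6*15)/7 = -3.5 - 12.8571 = -16.3571

y = 0.8571x - 16.3571


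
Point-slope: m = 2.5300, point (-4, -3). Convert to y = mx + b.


y + 3 = 2.5300(x + 4)
y = 2.5300x - 3 - 2.5300*(-4)
y = 2.5300x + 7.1200

y = 2.5300x + 7.1200


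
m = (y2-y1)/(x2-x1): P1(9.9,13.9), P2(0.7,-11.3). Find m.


dy = -11.3 - 13.9 = -25.2
dx = 0.7 - 9.9 = -9.2
m = -25.2/(-9.2) = 2.7391

m = 2.7391


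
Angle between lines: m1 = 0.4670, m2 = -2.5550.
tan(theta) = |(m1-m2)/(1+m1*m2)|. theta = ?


m1-m2 = 3.022
1+m1*m2 = -0.193185
tan(theta) = |3.022/(-0.193185)| = 15.643036
theta = arctan(|3.022/(-0.193185)|) = 86.3423 degrees (acute angle)

86.3423 degrees


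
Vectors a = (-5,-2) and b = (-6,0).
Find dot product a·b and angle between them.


a·b = -5*(-6) - 2*0 = 30 + 0 = 30
|a| = sqrt(25+4) = 5.3852
|b| = sqrt(36+0) = 6.0000
cos(theta) = 30/(sqrt(29)*sqrt(36)) = 30/sqrt(1044) = 0.928477
theta = arccos(30/sqrt(1044)) = 21.8014 degrees

a·b = 30, theta = 21.8014 deg


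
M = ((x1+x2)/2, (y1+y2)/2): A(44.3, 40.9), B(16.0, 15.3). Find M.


Mx = (44.3 + 16.0)/2 = 60.3/2 = 30.1500
My = (40.9 + 15.3)/2 = 56.2/2 = 28.1000

(30.1500, 28.1000)


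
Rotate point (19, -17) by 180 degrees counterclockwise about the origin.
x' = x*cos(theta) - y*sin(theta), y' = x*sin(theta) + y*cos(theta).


cos(180) = -1, sin(180) = 0
x' = 19*(-1) + 17*0 = -19
y' = 19*0 - 17*(-1) = 17

(-19, 17)


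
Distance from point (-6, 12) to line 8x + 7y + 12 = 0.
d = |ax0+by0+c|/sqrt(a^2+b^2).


|8*(-6) + 7*12 + 12| = |48| = 48
sqrt(64 + 49) = sqrt(113) = 10.6301
d = 48/sqrt(113) = 4.5155

4.5155


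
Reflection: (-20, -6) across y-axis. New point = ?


Reflection rule for y-axis: (-x, y)
(-20, -6) -> (20, -6)

(20, -6)


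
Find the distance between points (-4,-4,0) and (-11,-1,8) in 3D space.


dx=-7, dy=3, dz=8
d = sqrt(49+9+64) = sqrt(122) = 11.0454

11.0454


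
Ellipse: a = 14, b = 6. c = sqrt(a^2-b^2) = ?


c^2 = 14^2 - 6^2 = 196 - 36 = 160
c = sqrt(160) = 12.6491

c = 12.6491


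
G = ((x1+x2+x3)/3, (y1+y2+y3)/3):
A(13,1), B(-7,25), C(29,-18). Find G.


Gx = (13- 7+29)/3 = 35/3 = 11.6667
Gy = (1+25- 18)/3 = 8/3 = 2.6667

G = (11.6667, 2.6667)


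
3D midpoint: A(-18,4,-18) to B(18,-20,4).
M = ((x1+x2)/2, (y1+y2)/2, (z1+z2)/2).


Mx = (-18+18)/2 = 0
My = (4- 20)/2 = -8.0000
Mz = (-18+4)/2 = -7.0000

M = (0, -8.0000, -7.0000)


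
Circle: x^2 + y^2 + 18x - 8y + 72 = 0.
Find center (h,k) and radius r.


h = -D/2 = -18/2 = -9
k = -E/2 = 8/2 = 4
r^2 = h^2 + k^2 - F = 81 + 16 - 72 = 25
r = 5

Center (-9, 4), radius = 5


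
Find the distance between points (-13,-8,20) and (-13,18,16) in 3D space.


dx=0, dy=26, dz=-4
d = sqrt(0+676+16) = sqrt(692) = 26.3059

26.3059


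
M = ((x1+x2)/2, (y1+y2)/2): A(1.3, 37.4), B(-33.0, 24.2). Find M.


Mx = (1.3 - 33.0)/2 = -31.7/2 = -15.8500
My = (37.4 + 24.2)/2 = 61.6/2 = 30.8000

(-15.8500, 30.8000)


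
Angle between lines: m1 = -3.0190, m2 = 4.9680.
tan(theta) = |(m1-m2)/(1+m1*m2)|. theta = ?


m1-m2 = -7.987
1+m1*m2 = -13.998392
tan(theta) = |-7.987/(-13.998392)| = 0.570566
theta = arctan(|-7.987/(-13.998392)|) = 29.7076 degrees (acute angle)

29.7076 degrees


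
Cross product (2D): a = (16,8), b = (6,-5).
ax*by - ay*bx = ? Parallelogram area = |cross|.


cross = 16*(-5) - 8*6 = -80 - 48 = -128
Parallelogram area = |-128| = 128

cross = -128, parallelogram area = 128


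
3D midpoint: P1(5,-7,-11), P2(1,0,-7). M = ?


Mx = (5+1)/2 = 3.0000
My = (-7+0)/2 = -3.5000
Mz = (-11- 7)/2 = -9.0000

M = (3.0000, -3.5000, -9.0000)


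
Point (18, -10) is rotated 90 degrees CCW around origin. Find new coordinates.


cos(90) = 0, sin(90) = 1
x' = 18*0 + 10*1 = 10
y' = 18*1 - 10*0 = 18

(10, 18)


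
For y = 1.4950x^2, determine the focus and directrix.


a = 1.4950
1/(4a) = 0.1672
Focus = (0, 0.1672)
Directrix: y = -0.1672

Focus = (0, 0.1672), Directrix: y = -0.1672


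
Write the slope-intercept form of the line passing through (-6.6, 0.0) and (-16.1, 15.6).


m = (15.6)/(-9.5) = -1.6421
b = y1 - m*x1 = 0.0 - (15.6*(-6.6))/(-9.5) = 0.0 - 10.8379 = -10.8379

y = -1.6421x - 10.8379


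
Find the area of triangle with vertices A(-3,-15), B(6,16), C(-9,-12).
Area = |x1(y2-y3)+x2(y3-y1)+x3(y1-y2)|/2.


-3*(16+ 12) = -84
6*(-12+ 15) = 18
-9*(-15-16) = 279
sum = 213
Area = |213|/2 = 106.5000

106.5000 sq units


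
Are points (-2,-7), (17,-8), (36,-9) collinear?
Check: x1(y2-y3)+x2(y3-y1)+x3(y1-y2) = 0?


-2*(-8+ 9) + 17*(-9+ 7) + 36*(-7+ 8)
= -2 - 34 + 36 = 0

Yes, collinear (determinant = 0)


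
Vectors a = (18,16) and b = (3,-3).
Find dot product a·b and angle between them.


a·b = 18*3 + 16*(-3) = 54 - 48 = 6
|a| = sqrt(324+256) = 24.0832
|b| = sqrt(9+9) = 4.2426
cos(theta) = 6/(sqrt(580)*sqrt(18)) = 6/sqrt(10440) = 0.058722
theta = arccos(6/sqrt(10440)) = 86.6335 degrees

a·b = 6, theta = 86.6335 deg


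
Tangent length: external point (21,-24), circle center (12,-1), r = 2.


d = sqrt((21-12)^2 + (-24+ 1)^2) = sqrt(81+529) = 24.6982
L = sqrt(610.0000 - 4) = sqrt(606.0000) = 24.6171

24.6171


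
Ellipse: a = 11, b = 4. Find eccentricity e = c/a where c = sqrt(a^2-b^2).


c = sqrt(121-16) = sqrt(105) = 10.2470
e = c/a = sqrt(105)/11 = 0.9315

e = 0.9315


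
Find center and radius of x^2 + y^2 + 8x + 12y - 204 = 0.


h = -D/2 = -8/2 = -4
k = -E/2 = -12/2 = -6
r^2 = h^2 + k^2 - F = 16 + 36 + 204 = 256
r = 16

Center (-4, -6), radius = 16


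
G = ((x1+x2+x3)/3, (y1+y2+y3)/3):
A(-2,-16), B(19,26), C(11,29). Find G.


Gx = (-2+19+11)/3 = 28/3 = 9.3333
Gy = (-16+26+29)/3 = 39/3 = 13.0000

G = (9.3333, 13.0000)


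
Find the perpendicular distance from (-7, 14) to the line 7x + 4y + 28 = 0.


|7*(-7) + 4*14 + 28| = |35| = 35
sqrt(49 + 16) = sqrt(65) = 8.0623
d = 35/sqrt(65) = 4.3412

4.3412


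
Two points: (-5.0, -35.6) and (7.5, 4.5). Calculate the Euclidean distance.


dx = 7.5 + 5.0 = 12.5
dy = 4.5 + 35.6 = 40.1
d = sqrt(156.25 + 1608.01) = sqrt(1764.26) = 42.0031

42.0031


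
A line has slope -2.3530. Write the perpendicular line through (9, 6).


Perpendicular slope = -1/m1 = -1/(-2.3530) = 0.4250
b2 = y0 - m2*x0 = 6 + 9/(-2.3530) = 6 - 3.8249 = 2.1751

y = 0.4250x + 2.1751


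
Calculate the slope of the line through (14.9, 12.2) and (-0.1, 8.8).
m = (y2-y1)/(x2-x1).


dy = 8.8 - 12.2 = -3.4
dx = -0.1 - 14.9 = -15.0
m = -3.4/(-15.0) = 0.2267

m = 0.2267


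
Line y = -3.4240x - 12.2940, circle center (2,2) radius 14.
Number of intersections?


Substitute y = -3.4240x - 12.2940: (x-2)^2 + (-3.4240x- 12.2940-2)^2 = 196
Expand to Ax^2 + Bx + C = 0, where b-k = -14.294
A = 1+m^2 = 12.723776
B = 2(m(b-k) - h) = 2(-3.4240*(-14.294) - 2) = 93.885312
C = h^2 + (b-k)^2 - r^2 = 4 + 204.318436 - 196 = 12.318436
disc = B^2-4AC = 8814.4518 - 626.9481 = 8187.5037
disc > 0

2 intersection points


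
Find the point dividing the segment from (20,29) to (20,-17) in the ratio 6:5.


Px = (6*20 + 5*20)/11 = 220/11 = 20.0000
Py = (6*(-17) + 5*29)/11 = 43/11 = 3.9091

P = (20.0000, 3.9091)


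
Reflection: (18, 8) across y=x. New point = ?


Reflection rule for y=x: (y, x)
(18, 8) -> (8, 18)

(8, 18)


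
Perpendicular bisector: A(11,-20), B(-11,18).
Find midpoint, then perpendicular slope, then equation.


Midpoint = (0, -1)
Slope of AB = dy/dx = 38/(-22) = -1.7273
Perp slope = -dx/dy = 22/38 = 0.5789
b = My - (perp slope)*Mx = -1 + (-22*0)/38 = -1 + 0 = -1.0000

y = 0.5789x - 1.0000


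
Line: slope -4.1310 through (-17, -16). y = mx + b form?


y + 16 = -4.1310(x + 17)
y = -4.1310x - 16 + 4.1310*(-17)
y = -4.1310x - 86.2270

y = -4.1310x - 86.2270


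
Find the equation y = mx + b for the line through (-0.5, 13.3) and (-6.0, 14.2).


m = (0.9)/(-5.5) = -0.1636
b = y1 - m*x1 = 13.3 - (0.9*(-0.5))/(-5.5) = 13.3 - 0.0818 = 13.2182

y = -0.1636x + 13.2182


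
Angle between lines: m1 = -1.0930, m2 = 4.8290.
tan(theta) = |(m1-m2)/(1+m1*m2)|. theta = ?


m1-m2 = -5.922
1+m1*m2 = -4.278097
tan(theta) = |-5.922/(-4.278097)| = 1.384260
theta = arctan(|-5.922/(-4.278097)|) = 54.1554 degrees (acute angle)

54.1554 degrees


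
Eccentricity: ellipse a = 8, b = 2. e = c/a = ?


c = sqrt(64-4) = sqrt(60) = 7.7460
e = c/a = sqrt(60)/8 = 0.9682

e = 0.9682


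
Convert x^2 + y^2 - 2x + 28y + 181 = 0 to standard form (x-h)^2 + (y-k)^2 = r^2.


h = -D/2 = 2/2 = 1
k = -E/2 = -28/2 = -14
r^2 = h^2 + k^2 - F = 1 + 196 - 181 = 16
r = 4

Center (1, -14), radius = 4


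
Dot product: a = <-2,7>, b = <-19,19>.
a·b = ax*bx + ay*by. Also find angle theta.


a·b = -2*(-19) + 7*19 = 38 + 133 = 171
|a| = sqrt(4+49) = 7.2801
|b| = sqrt(361+361) = 26.8701
cos(theta) = 171/(sqrt(53)*sqrt(722)) = 171/sqrt(38266) = 0.874157
theta = arccos(171/sqrt(38266)) = 29.0546 degrees

a·b = 171, theta = 29.0546 deg


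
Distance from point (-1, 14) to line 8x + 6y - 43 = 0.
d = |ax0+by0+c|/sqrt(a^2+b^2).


|8*(-1) + 6*14 - 43| = |33| = 33
sqrt(64 + 36) = sqrt(100) = 10.0000
d = 33/sqrt(100) = 3.3000

3.3000


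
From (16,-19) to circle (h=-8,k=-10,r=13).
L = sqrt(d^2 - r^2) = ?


d = sqrt((16+ 8)^2 + (-19+ 10)^2) = sqrt(576+81) = 25.6320
L = sqrt(657.0000 - 169) = sqrt(488.0000) = 22.0907

22.0907


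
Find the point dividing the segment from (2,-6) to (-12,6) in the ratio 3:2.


Px = (3*(-12) + 2*2)/5 = -32/5 = -6.4000
Py = (3*6 + 2*(-6))/5 = 6/5 = 1.2000

P = (-6.4000, 1.2000)


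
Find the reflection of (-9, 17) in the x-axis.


Reflection rule for x-axis: (x, -y)
(-9, 17) -> (-9, -17)

(-9, -17)


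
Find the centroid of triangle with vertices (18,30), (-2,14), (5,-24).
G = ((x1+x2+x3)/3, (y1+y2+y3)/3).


Gx = (18- 2+5)/3 = 21/3 = 7.0000
Gy = (30+14- 24)/3 = 20/3 = 6.6667

G = (7.0000, 6.6667)


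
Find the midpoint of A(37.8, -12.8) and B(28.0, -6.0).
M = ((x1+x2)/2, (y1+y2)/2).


Mx = (37.8 + 28.0)/2 = 65.8/2 = 32.9000
My = (-12.8 - 6.0)/2 = -18.8/2 = -9.4000

(32.9000, -9.4000)


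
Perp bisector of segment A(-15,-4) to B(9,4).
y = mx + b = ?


Midpoint = (-3, 0)
Slope of AB = dy/dx = 8/24 = 0.3333
Perp slope = -dx/dy = -24/8 = -3.0000
b = My - (perp slope)*Mx = 0 + (24*(-3))/8 = 0 - 9.0000 = -9.0000

y = -3.0000x - 9.0000


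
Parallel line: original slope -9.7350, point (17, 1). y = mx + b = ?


Parallel lines have equal slopes.
m2 = -9.7350
b2 = 1 + 9.7350*17 = 166.4950

y = -9.7350x + 166.4950


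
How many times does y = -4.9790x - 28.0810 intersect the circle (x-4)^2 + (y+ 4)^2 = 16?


Substitute y = -4.9790x - 28.0810: (x-4)^2 + (-4.9790x- 28.0810+ 4)^2 = 16
Expand to Ax^2 + Bx + C = 0, where b-k = -24.081
A = 1+m^2 = 25.790441
B = 2(m(b-k) - h) = 2(-4.9790*(-24.081) - 4) = 231.798598
C = h^2 + (b-k)^2 - r^2 = 16 + 579.894561 - 16 = 579.894561
disc = B^2-4AC = 53730.5900 - 59822.9458 = -6092.3558
disc < 0

0 intersection points


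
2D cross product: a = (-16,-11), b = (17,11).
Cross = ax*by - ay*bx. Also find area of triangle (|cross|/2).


cross = -16*11 + 11*17 = -176 + 187 = 11
Triangle area = |11|/2 = 11/2 = 5.5000

cross = 11, triangle area = 5.5000


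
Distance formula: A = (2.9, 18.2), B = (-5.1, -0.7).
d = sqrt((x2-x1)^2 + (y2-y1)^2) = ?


dx = -5.1 - 2.9 = -8.0
dy = -0.7 - 18.2 = -18.9
d = sqrt(64.0 + 357.21) = sqrt(421.21) = 20.5234

20.5234


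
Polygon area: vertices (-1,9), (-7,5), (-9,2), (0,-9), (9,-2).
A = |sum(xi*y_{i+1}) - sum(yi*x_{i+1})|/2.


sum(xi*y_{i+1}) = -1*5 - 7*2 - 9*(-9) + 0*(-2) + 9*9 = 143
sum(yi*x_{i+1}) = 9*(-7) + 5*(-9) + 2*0 - 9*9 - 2*(-1) = -187
Area = |143 + 187|/2 = 330/2 = 165.0000

165.0000 sq units


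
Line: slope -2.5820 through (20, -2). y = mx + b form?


y + 2 = -2.5820(x - 20)
y = -2.5820x - 2 + 2.5820*20
y = -2.5820x + 49.6400

y = -2.5820x + 49.6400


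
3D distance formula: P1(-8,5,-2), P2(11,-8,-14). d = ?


dx=19, dy=-13, dz=-12
d = sqrt(361+169+144) = sqrt(674) = 25.9615

25.9615


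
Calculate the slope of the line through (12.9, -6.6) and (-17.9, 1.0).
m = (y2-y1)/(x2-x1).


dy = 1.0 + 6.6 = 7.6
dx = -17.9 - 12.9 = -30.8
m = 7.6/(-30.8) = -0.2468

m = -0.2468


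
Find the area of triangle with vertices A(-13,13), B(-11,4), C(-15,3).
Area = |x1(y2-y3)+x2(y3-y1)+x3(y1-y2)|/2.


-13*(4-3) = -13
-11*(3-13) = 110
-15*(13-4) = -135
sum = -38
Area = |-38|/2 = 19.0000

19.0000 sq units


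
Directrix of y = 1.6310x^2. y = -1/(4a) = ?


a = 1.6310
1/(4a) = 0.1533
directrix: y = -0.1533 = -0.1533

y = -0.1533


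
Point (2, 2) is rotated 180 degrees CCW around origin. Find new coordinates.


cos(180) = -1, sin(180) = 0
x' = 2*(-1) - 2*0 = -2
y' = 2*0 + 2*(-1) = -2

(-2, -2)


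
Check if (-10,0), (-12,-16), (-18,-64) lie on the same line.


-10*(-16+ 64) - 12*(-64-0) - 18*(0+ 16)
= -480 + 768 - 288 = 0

Yes, collinear (determinant = 0)


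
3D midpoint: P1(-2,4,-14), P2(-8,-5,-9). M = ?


Mx = (-2- 8)/2 = -5.0000
My = (4- 5)/2 = -0.5000
Mz = (-14- 9)/2 = -11.5000

M = (-5.0000, -0.5000, -11.5000)


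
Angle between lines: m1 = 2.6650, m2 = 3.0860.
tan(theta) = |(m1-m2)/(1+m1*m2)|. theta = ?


m1-m2 = -0.421
1+m1*m2 = 9.22419
tan(theta) = |-0.421/9.22419| = 0.045641
theta = arctan(|-0.421/9.22419|) = 2.6132 degrees (acute angle)

2.6132 degrees


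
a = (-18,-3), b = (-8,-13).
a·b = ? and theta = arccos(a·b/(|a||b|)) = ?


a·b = -18*(-8) - 3*(-13) = 144 + 39 = 183
|a| = sqrt(324+9) = 18.2483
|b| = sqrt(64+169) = 15.2643
cos(theta) = 183/(sqrt(333)*sqrt(233)) = 183/sqrt(77589) = 0.656978
theta = arccos(183/sqrt(77589)) = 48.9302 degrees

a·b = 183, theta = 48.9302 deg


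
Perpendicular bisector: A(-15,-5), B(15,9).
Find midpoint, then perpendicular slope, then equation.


Midpoint = (0, 2)
Slope of AB = dy/dx = 14/30 = 0.4667
Perp slope = -dx/dy = -30/14 = -2.1429
b = My - (perp slope)*Mx = 2 + (30*0)/14 = 2 + 0 = 2.0000

y = -2.1429x + 2.0000


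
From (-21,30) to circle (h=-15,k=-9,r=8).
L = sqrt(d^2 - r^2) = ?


d = sqrt((-21+ 15)^2 + (30+ 9)^2) = sqrt(36+1521) = 39.4588
L = sqrt(1557.0000 - 64) = sqrt(1493.0000) = 38.6394

38.6394


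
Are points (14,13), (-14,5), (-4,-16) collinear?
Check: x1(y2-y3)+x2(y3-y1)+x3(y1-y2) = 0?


14*(5+ 16) - 14*(-16-13) - 4*(13-5)
= 294 + 406 - 32 = 668

No, not collinear (determinant = 668)


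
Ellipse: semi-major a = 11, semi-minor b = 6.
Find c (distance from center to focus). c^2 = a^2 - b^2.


c^2 = 11^2 - 6^2 = 121 - 36 = 85
c = sqrt(85) = 9.2195

c = 9.2195


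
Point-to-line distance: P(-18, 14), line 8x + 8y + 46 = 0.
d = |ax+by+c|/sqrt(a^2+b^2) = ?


|8*(-18) + 8*14 + 46| = |14| = 14
sqrt(64 + 64) = sqrt(128) = 11.3137
d = 14/sqrt(128) = 1.2374

1.2374


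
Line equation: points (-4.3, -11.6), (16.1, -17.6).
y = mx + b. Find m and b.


m = (-6)/(20.4) = -0.2941
b = y1 - m*x1 = -11.6 - (-6*(-4.3))/(20.4) = -11.6 - 1.2647 = -12.8647

y = -0.2941x - 12.8647


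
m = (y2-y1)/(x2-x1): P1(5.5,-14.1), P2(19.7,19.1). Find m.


dy = 19.1 + 14.1 = 33.2
dx = 19.7 - 5.5 = 14.2
m = 33.2/14.2 = 2.3380

m = 2.3380


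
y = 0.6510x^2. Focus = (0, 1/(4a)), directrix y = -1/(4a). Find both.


a = 0.6510
1/(4a) = 0.3840
Focus = (0, 0.3840)
Directrix: y = -0.3840

Focus = (0, 0.3840), Directrix: y = -0.3840


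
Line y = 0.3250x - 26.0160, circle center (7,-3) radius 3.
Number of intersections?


Substitute y = 0.3250x - 26.0160: (x-7)^2 + (0.3250x- 26.0160+ 3)^2 = 9
Expand to Ax^2 + Bx + C = 0, where b-k = -23.016
A = 1+m^2 = 1.105625
B = 2(m(b-k) - h) = 2(0.3250*(-23.016) - 7) = -28.9604
C = h^2 + (b-k)^2 - r^2 = 49 + 529.736256 - 9 = 569.736256
disc = B^2-4AC = 838.7048 - 2519.6586 = -1680.9538
disc < 0

0 intersection points


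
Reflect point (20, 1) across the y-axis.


Reflection rule for y-axis: (-x, y)
(20, 1) -> (-20, 1)

(-20, 1)


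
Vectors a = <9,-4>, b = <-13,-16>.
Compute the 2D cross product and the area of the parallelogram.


cross = 9*(-16) + 4*(-13) = -144 - 52 = -196
Parallelogram area = |-196| = 196

cross = -196, parallelogram area = 196


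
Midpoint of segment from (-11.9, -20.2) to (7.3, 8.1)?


Mx = (-11.9 + 7.3)/2 = -4.6/2 = -2.3000
My = (-20.2 + 8.1)/2 = -12.1/2 = -6.0500

(-2.3000, -6.0500)


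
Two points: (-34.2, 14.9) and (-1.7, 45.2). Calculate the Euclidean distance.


dx = -1.7 + 34.2 = 32.5
dy = 45.2 - 14.9 = 30.3
d = sqrt(1056.25 + 918.09) = sqrt(1974.34) = 44.4335

44.4335


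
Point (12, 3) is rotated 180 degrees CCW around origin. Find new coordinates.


cos(180) = -1, sin(180) = 0
x' = 12*(-1) - 3*0 = -12
y' = 12*0 + 3*(-1) = -3

(-12, -3)


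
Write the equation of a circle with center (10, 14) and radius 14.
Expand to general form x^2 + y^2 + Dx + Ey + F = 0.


(x-10)^2 + (y-14)^2 = 14^2
D = -2h = -20, E = -2k = -28
F = h^2+k^2-r^2 = 100+196-196 = 100

x^2 + y^2 - 20x - 28y + 100 = 0


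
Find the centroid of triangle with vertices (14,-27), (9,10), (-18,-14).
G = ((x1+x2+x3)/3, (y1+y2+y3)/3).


Gx = (14+9- 18)/3 = 5/3 = 1.6667
Gy = (-27+10- 14)/3 = -31/3 = -10.3333

G = (1.6667, -10.3333)


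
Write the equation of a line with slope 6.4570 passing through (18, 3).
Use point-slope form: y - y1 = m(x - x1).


y - 3 = 6.4570(x - 18)
y = 6.4570x + 3 - 6.4570*18
y = 6.4570x - 113.2260

y = 6.4570x - 113.2260


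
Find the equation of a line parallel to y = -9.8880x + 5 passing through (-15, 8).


Parallel lines have equal slopes.
m2 = -9.8880
b2 = 8 + 9.8880*(-15) = -140.3200

y = -9.8880x - 140.3200


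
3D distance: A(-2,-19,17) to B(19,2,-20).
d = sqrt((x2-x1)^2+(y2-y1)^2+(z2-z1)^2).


dx=21, dy=21, dz=-37
d = sqrt(441+441+1369) = sqrt(2251) = 47.4447

47.4447


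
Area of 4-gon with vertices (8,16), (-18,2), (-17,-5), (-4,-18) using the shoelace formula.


sum(xi*y_{i+1}) = 8*2 - 18*(-5) - 17*(-18) - 4*16 = 348
sum(yi*x_{i+1}) = 16*(-18) + 2*(-17) - 5*(-4) - 18*8 = -446
Area = |348 + 446|/2 = 794/2 = 397.0000

397.0000 sq units


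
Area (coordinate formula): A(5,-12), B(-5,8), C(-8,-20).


5*(8+ 20) = 140
-5*(-20+ 12) = 40
-8*(-12-8) = 160
sum = 340
Area = |340|/2 = 170.0000

170.0000 sq units


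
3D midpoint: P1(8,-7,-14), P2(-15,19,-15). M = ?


Mx = (8- 15)/2 = -3.5000
My = (-7+19)/2 = 6.0000
Mz = (-14- 15)/2 = -14.5000

M = (-3.5000, 6.0000, -14.5000)


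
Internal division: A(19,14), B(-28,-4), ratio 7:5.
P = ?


Px = (7*(-28) + 5*19)/12 = -101/12 = -8.4167
Py = (7*(-4) + 5*14)/12 = 42/12 = 3.5000

P = (-8.4167, 3.5000)


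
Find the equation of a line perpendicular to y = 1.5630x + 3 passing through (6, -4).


Perpendicular slope = -1/m1 = -1/1.5630 = -0.6398
b2 = y0 - m2*x0 = -4 + 6/1.5630 = -4 + 3.8388 = -0.1612

y = -0.6398x - 0.1612


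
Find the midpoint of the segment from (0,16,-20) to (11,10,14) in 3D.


Mx = (0+11)/2 = 5.5000
My = (16+10)/2 = 13.0000
Mz = (-20+14)/2 = -3.0000

M = (5.5000, 13.0000, -3.0000)


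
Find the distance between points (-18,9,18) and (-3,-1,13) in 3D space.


dx=15, dy=-10, dz=-5
d = sqrt(225+100+25) = sqrt(350) = 18.7083

18.7083


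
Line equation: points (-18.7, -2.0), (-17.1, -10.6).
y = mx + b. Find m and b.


m = (-8.6)/(1.6) = -5.3750
b = y1 - m*x1 = -2.0 - (-8.6*(-18.7))/(1.6) = -2.0 - 100.5125 = -102.5125

y = -5.3750x - 102.5125


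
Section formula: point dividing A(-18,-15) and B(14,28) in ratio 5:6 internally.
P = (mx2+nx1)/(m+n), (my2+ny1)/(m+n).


Px = (5*14 + 6*(-18))/11 = -38/11 = -3.4545
Py = (5*28 + 6*(-15))/11 = 50/11 = 4.5455

P = (-3.4545, 4.5455)


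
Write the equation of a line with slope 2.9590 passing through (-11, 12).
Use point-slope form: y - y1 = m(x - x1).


y - 12 = 2.9590(x + 11)
y = 2.9590x + 12 - 2.9590*(-11)
y = 2.9590x + 44.5490

y = 2.9590x + 44.5490


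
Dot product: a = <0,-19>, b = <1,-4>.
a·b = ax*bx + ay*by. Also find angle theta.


a·b = 0*1 - 19*(-4) = 0 + 76 = 76
|a| = sqrt(0+361) = 19.0000
|b| = sqrt(1+16) = 4.1231
cos(theta) = 76/(sqrt(361)*sqrt(17)) = 76/sqrt(6137) = 0.970143
theta = arccos(76/sqrt(6137)) = 14.0362 degrees

a·b = 76, theta = 14.0362 deg


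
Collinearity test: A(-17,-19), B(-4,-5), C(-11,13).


-17*(-5-13) - 4*(13+ 19) - 11*(-19+ 5)
= 306 - 128 + 154 = 332

No, not collinear (determinant = 332)


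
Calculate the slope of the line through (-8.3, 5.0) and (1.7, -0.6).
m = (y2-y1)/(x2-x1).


dy = -0.6 - 5.0 = -5.6
dx = 1.7 + 8.3 = 10.0
m = -5.6/10.0 = -0.5600

m = -0.5600


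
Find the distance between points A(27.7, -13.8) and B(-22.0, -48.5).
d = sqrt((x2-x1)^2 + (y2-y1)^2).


dx = -22.0 - 27.7 = -49.7
dy = -48.5 + 13.8 = -34.7
d = sqrt(2470.09 + 1204.09) = sqrt(3674.18) = 60.6150

60.6150


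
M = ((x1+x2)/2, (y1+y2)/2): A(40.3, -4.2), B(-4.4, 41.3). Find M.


Mx = (40.3 - 4.4)/2 = 35.9/2 = 17.9500
My = (-4.2 + 41.3)/2 = 37.1/2 = 18.5500

(17.9500, 18.5500)


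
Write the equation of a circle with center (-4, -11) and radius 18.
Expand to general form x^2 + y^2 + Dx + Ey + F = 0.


(x+ 4)^2 + (y+ 11)^2 = 18^2
D = -2h = 8, E = -2k = 22
F = h^2+k^2-r^2 = 16+121-324 = -187

x^2 + y^2 + 8x + 22y - 187 = 0


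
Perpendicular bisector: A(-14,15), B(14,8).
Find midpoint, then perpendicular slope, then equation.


Midpoint = (0, 11.5)
Slope of AB = dy/dx = -7/28 = -0.2500
Perp slope = -dx/dy = 28/7 = 4.0000
b = My - (perp slope)*Mx = 11.5 + (28*0)/(-7) = 11.5 + 0 = 11.5000

y = 4.0000x + 11.5000


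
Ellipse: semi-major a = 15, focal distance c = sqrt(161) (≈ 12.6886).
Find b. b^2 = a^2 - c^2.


b^2 = 15^2 - (sqrt(161))^2 = 225 - 161 = 64
b = sqrt(64) = 8

b = 8


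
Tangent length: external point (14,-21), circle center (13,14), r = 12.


d = sqrt((14-13)^2 + (-21-14)^2) = sqrt(1+1225) = 35.0143
L = sqrt(1226.0000 - 144) = sqrt(1082.0000) = 32.8938

32.8938


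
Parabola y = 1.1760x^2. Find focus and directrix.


a = 1.1760
1/(4a) = 0.2126
Focus = (0, 0.2126)
Directrix: y = -0.2126

Focus = (0, 0.2126), Directrix: y = -0.2126


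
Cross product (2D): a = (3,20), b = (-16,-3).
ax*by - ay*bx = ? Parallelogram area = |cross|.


cross = 3*(-3) - 20*(-16) = -9 + 320 = 311
Parallelogram area = |311| = 311

cross = 311, parallelogram area = 311


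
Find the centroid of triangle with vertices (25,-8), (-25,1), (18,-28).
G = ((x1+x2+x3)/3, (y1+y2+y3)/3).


Gx = (25- 25+18)/3 = 18/3 = 6.0000
Gy = (-8+1- 28)/3 = -35/3 = -11.6667

G = (6.0000, -11.6667)


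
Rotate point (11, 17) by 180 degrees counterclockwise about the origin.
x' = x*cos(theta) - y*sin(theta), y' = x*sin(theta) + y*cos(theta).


cos(180) = -1, sin(180) = 0
x' = 11*(-1) - 17*0 = -11
y' = 11*0 + 17*(-1) = -17

(-11, -17)


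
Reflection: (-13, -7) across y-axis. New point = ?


Reflection rule for y-axis: (-x, y)
(-13, -7) -> (13, -7)

(13, -7)


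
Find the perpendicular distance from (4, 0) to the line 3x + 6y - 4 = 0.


|3*4 + 6*0 - 4| = |8| = 8
sqrt(9 + 36) = sqrt(45) = 6.7082
d = 8/sqrt(45) = 1.1926

1.1926


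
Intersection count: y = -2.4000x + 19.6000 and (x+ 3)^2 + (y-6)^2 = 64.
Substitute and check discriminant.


Substitute y = -2.4000x + 19.6000: (x+ 3)^2 + (-2.4000x+19.6000-6)^2 = 64
Expand to Ax^2 + Bx + C = 0, where b-k = 13.6
A = 1+m^2 = 6.76
B = 2(m(b-k) - h) = 2(-2.4000*13.6 + 3) = -59.28
C = h^2 + (b-k)^2 - r^2 = 9 + 184.96 - 64 = 129.96
disc = B^2-4AC = 3514.1184 - 3514.1184 = 0
disc = 0

1 intersection point (tangent)


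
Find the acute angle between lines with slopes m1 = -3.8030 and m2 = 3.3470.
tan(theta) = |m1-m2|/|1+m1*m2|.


m1-m2 = -7.15
1+m1*m2 = -11.728641
tan(theta) = |-7.15/(-11.728641)| = 0.609619
theta = arctan(|-7.15/(-11.728641)|) = 31.3673 degrees (acute angle)

31.3673 degrees


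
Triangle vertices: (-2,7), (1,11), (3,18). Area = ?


-2*(11-18) = 14
1*(18-7) = 11
3*(7-11) = -12
sum = 13
Area = |13|/2 = 6.5000

6.5000 sq units


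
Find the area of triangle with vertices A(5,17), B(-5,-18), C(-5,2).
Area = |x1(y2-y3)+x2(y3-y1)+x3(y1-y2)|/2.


5*(-18-2) = -100
-5*(2-17) = 75
-5*(17+ 18) = -175
sum = -200
Area = |-200|/2 = 100.0000

100.0000 sq units


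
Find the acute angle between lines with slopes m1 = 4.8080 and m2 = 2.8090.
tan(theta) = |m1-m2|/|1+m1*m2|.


m1-m2 = 1.999
1+m1*m2 = 14.505672
tan(theta) = |1.999/14.505672| = 0.137808
theta = arctan(|1.999/14.505672|) = 7.8464 degrees (acute angle)

7.8464 degrees


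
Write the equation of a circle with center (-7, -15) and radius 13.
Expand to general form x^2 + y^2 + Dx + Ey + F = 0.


(x+ 7)^2 + (y+ 15)^2 = 13^2
D = -2h = 14, E = -2k = 30
F = h^2+k^2-r^2 = 49+225-169 = 105

x^2 + y^2 + 14x + 30y + 105 = 0


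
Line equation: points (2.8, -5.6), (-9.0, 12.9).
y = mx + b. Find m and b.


m = (18.5)/(-11.8) = -1.5678
b = y1 - m*x1 = -5.6 - (18.5*2.8)/(-11.8) = -5.6 + 4.3898 = -1.2102

y = -1.5678x - 1.2102


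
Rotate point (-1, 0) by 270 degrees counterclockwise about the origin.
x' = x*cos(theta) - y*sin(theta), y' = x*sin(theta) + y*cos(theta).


cos(270) = 0, sin(270) = -1
x' = -1*0 - 0*(-1) = 0
y' = -1*(-1) + 0*0 = 1

(0, 1)


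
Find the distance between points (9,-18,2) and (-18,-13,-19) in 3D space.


dx=-27, dy=5, dz=-21
d = sqrt(729+25+441) = sqrt(1195) = 34.5688

34.5688


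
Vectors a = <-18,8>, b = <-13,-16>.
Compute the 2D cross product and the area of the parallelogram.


cross = -18*(-16) - 8*(-13) = 288 + 104 = 392
Parallelogram area = |392| = 392

cross = 392, parallelogram area = 392


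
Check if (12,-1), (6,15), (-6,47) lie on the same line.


12*(15-47) + 6*(47+ 1) - 6*(-1-15)
= -384 + 288 + 96 = 0

Yes, collinear (determinant = 0)


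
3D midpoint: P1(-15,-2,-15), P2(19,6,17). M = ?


Mx = (-15+19)/2 = 2.0000
My = (-2+6)/2 = 2.0000
Mz = (-15+17)/2 = 1.0000

M = (2.0000, 2.0000, 1.0000)


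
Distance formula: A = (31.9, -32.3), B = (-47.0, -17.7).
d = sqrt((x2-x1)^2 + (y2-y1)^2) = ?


dx = -47.0 - 31.9 = -78.9
dy = -17.7 + 32.3 = 14.6
d = sqrt(6225.21 + 213.16) = sqrt(6438.37) = 80.2395

80.2395


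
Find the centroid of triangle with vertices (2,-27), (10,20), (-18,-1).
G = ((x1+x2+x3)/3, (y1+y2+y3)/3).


Gx = (2+10- 18)/3 = -6/3 = -2.0000
Gy = (-27+20- 1)/3 = -8/3 = -2.6667

G = (-2.0000, -2.6667)


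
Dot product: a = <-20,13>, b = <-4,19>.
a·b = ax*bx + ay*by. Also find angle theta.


a·b = -20*(-4) + 13*19 = 80 + 247 = 327
|a| = sqrt(400+169) = 23.8537
|b| = sqrt(16+361) = 19.4165
cos(theta) = 327/(sqrt(569)*sqrt(377)) = 327/sqrt(214513) = 0.706026
theta = arccos(327/sqrt(214513)) = 45.0875 degrees

a·b = 327, theta = 45.0875 deg


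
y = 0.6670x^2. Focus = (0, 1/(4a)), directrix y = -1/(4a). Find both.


a = 0.6670
1/(4a) = 0.3748
Focus = (0, 0.3748)
Directrix: y = -0.3748

Focus = (0, 0.3748), Directrix: y = -0.3748
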